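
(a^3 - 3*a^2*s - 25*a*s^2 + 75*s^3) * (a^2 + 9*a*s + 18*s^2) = a^5 + 6*a^4*s - 34*a^3*s^2 - 204*a^2*s^3 + 225*a*s^4 + 1350*s^5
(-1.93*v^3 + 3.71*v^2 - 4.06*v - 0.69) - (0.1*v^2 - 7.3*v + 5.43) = -1.93*v^3 + 3.61*v^2 + 3.24*v - 6.12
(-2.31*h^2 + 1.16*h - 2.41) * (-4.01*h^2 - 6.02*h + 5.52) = 9.2631*h^4 + 9.2546*h^3 - 10.0703*h^2 + 20.9114*h - 13.3032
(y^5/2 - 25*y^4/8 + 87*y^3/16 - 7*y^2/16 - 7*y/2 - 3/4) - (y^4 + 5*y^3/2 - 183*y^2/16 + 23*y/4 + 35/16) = y^5/2 - 33*y^4/8 + 47*y^3/16 + 11*y^2 - 37*y/4 - 47/16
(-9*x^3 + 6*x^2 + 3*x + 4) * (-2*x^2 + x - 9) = 18*x^5 - 21*x^4 + 81*x^3 - 59*x^2 - 23*x - 36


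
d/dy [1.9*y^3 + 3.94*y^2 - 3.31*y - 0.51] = 5.7*y^2 + 7.88*y - 3.31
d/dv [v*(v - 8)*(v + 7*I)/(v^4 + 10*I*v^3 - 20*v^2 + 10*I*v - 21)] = (-v^4 + 16*v^3 + v^2*(1 + 24*I) + 6*I*v - 24*I)/(v^6 + 6*I*v^5 - 7*v^4 + 12*I*v^3 - 17*v^2 + 6*I*v - 9)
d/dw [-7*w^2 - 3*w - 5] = -14*w - 3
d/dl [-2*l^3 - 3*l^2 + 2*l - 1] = -6*l^2 - 6*l + 2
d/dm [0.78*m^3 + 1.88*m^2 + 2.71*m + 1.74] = 2.34*m^2 + 3.76*m + 2.71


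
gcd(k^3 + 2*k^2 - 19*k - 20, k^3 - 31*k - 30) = k^2 + 6*k + 5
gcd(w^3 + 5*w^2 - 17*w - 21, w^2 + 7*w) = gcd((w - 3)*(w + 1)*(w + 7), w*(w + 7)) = w + 7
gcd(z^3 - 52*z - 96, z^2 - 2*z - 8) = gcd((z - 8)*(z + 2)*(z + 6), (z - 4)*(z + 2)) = z + 2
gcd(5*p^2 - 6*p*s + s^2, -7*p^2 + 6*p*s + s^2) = p - s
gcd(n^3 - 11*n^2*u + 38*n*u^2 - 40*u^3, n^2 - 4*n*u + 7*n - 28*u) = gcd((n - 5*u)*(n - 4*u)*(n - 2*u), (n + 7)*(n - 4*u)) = -n + 4*u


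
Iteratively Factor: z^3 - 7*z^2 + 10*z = (z - 2)*(z^2 - 5*z) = (z - 5)*(z - 2)*(z)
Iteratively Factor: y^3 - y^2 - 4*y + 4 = (y - 1)*(y^2 - 4) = (y - 1)*(y + 2)*(y - 2)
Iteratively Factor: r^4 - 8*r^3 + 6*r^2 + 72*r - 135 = (r - 5)*(r^3 - 3*r^2 - 9*r + 27) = (r - 5)*(r - 3)*(r^2 - 9) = (r - 5)*(r - 3)^2*(r + 3)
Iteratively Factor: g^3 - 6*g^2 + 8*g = (g - 4)*(g^2 - 2*g) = (g - 4)*(g - 2)*(g)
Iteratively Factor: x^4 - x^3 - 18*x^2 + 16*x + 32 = (x + 4)*(x^3 - 5*x^2 + 2*x + 8) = (x - 2)*(x + 4)*(x^2 - 3*x - 4) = (x - 2)*(x + 1)*(x + 4)*(x - 4)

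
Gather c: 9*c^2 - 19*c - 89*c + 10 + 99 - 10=9*c^2 - 108*c + 99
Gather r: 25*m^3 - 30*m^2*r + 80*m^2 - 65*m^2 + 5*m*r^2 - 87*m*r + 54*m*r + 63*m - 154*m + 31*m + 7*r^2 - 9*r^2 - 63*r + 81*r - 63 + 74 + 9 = 25*m^3 + 15*m^2 - 60*m + r^2*(5*m - 2) + r*(-30*m^2 - 33*m + 18) + 20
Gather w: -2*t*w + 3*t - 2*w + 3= 3*t + w*(-2*t - 2) + 3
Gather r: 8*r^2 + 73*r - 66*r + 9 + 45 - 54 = 8*r^2 + 7*r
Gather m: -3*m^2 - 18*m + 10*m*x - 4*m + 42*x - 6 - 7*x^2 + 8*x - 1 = -3*m^2 + m*(10*x - 22) - 7*x^2 + 50*x - 7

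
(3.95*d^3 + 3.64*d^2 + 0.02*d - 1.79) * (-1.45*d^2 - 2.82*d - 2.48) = -5.7275*d^5 - 16.417*d^4 - 20.0898*d^3 - 6.4881*d^2 + 4.9982*d + 4.4392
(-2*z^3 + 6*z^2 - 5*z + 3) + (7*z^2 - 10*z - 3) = -2*z^3 + 13*z^2 - 15*z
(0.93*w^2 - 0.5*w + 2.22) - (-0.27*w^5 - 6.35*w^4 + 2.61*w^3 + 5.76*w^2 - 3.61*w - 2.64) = 0.27*w^5 + 6.35*w^4 - 2.61*w^3 - 4.83*w^2 + 3.11*w + 4.86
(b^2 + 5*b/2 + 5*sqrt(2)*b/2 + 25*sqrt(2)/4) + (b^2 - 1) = 2*b^2 + 5*b/2 + 5*sqrt(2)*b/2 - 1 + 25*sqrt(2)/4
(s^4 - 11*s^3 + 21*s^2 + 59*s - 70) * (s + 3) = s^5 - 8*s^4 - 12*s^3 + 122*s^2 + 107*s - 210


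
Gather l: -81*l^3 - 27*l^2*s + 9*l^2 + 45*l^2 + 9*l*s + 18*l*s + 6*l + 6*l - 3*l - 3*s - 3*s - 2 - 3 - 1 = -81*l^3 + l^2*(54 - 27*s) + l*(27*s + 9) - 6*s - 6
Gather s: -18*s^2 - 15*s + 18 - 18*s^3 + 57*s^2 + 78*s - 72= -18*s^3 + 39*s^2 + 63*s - 54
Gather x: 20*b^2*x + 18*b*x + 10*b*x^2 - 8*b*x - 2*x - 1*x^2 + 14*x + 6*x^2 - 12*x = x^2*(10*b + 5) + x*(20*b^2 + 10*b)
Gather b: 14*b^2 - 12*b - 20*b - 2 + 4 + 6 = 14*b^2 - 32*b + 8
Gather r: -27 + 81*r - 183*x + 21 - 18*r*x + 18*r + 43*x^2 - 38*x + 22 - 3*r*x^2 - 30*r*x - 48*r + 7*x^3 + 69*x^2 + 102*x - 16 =r*(-3*x^2 - 48*x + 51) + 7*x^3 + 112*x^2 - 119*x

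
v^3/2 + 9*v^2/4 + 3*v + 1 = (v/2 + 1)*(v + 1/2)*(v + 2)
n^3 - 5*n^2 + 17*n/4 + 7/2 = (n - 7/2)*(n - 2)*(n + 1/2)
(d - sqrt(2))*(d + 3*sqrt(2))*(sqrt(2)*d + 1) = sqrt(2)*d^3 + 5*d^2 - 4*sqrt(2)*d - 6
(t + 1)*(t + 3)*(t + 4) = t^3 + 8*t^2 + 19*t + 12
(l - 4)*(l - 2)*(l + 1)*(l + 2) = l^4 - 3*l^3 - 8*l^2 + 12*l + 16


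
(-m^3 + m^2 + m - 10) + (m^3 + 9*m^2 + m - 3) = 10*m^2 + 2*m - 13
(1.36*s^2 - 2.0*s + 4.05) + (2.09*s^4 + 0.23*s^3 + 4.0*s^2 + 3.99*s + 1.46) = 2.09*s^4 + 0.23*s^3 + 5.36*s^2 + 1.99*s + 5.51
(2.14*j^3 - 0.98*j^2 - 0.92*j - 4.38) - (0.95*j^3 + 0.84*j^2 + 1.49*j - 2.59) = 1.19*j^3 - 1.82*j^2 - 2.41*j - 1.79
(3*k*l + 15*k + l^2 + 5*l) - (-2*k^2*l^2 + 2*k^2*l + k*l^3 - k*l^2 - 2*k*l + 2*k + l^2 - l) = 2*k^2*l^2 - 2*k^2*l - k*l^3 + k*l^2 + 5*k*l + 13*k + 6*l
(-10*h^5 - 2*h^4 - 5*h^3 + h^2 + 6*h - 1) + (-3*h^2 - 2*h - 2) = -10*h^5 - 2*h^4 - 5*h^3 - 2*h^2 + 4*h - 3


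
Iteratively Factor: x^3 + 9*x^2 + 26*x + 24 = (x + 4)*(x^2 + 5*x + 6) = (x + 3)*(x + 4)*(x + 2)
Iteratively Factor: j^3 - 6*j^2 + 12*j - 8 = (j - 2)*(j^2 - 4*j + 4) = (j - 2)^2*(j - 2)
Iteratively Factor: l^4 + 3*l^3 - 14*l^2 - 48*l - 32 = (l + 1)*(l^3 + 2*l^2 - 16*l - 32) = (l + 1)*(l + 4)*(l^2 - 2*l - 8) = (l - 4)*(l + 1)*(l + 4)*(l + 2)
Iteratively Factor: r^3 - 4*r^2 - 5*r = (r)*(r^2 - 4*r - 5) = r*(r - 5)*(r + 1)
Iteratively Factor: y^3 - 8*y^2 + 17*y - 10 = (y - 5)*(y^2 - 3*y + 2) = (y - 5)*(y - 2)*(y - 1)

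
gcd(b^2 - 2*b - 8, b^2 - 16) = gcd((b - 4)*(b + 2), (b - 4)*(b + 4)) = b - 4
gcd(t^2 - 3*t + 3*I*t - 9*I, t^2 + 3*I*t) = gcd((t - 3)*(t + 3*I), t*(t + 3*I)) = t + 3*I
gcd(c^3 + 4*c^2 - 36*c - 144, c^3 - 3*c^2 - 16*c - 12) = c - 6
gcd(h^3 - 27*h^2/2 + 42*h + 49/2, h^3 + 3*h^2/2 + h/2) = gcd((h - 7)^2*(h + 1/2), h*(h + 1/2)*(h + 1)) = h + 1/2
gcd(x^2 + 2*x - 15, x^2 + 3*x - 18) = x - 3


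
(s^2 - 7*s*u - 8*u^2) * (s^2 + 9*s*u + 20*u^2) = s^4 + 2*s^3*u - 51*s^2*u^2 - 212*s*u^3 - 160*u^4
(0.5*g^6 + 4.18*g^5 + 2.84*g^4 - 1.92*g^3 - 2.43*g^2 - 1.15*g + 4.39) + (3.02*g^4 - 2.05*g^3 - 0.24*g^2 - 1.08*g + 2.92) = 0.5*g^6 + 4.18*g^5 + 5.86*g^4 - 3.97*g^3 - 2.67*g^2 - 2.23*g + 7.31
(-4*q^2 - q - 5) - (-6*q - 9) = -4*q^2 + 5*q + 4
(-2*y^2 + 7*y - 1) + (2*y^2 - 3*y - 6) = 4*y - 7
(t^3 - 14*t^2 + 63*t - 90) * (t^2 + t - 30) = t^5 - 13*t^4 + 19*t^3 + 393*t^2 - 1980*t + 2700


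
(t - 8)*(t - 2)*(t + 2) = t^3 - 8*t^2 - 4*t + 32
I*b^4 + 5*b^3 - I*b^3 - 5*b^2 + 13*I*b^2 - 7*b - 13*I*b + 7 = (b - 7*I)*(b + I)^2*(I*b - I)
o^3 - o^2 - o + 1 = (o - 1)^2*(o + 1)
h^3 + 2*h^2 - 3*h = h*(h - 1)*(h + 3)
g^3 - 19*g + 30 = (g - 3)*(g - 2)*(g + 5)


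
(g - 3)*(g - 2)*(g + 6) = g^3 + g^2 - 24*g + 36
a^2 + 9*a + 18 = (a + 3)*(a + 6)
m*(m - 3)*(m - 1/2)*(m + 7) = m^4 + 7*m^3/2 - 23*m^2 + 21*m/2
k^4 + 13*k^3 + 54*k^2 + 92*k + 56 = (k + 2)^3*(k + 7)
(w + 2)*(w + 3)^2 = w^3 + 8*w^2 + 21*w + 18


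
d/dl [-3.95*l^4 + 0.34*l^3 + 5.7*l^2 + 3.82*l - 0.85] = -15.8*l^3 + 1.02*l^2 + 11.4*l + 3.82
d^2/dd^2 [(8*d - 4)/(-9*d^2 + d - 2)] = 8*(-(2*d - 1)*(18*d - 1)^2 + (54*d - 11)*(9*d^2 - d + 2))/(9*d^2 - d + 2)^3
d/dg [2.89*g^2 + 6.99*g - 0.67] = 5.78*g + 6.99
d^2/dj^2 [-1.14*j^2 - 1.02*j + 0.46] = -2.28000000000000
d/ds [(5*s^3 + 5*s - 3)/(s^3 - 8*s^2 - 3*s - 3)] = 4*(-10*s^4 - 10*s^3 + s^2 - 12*s - 6)/(s^6 - 16*s^5 + 58*s^4 + 42*s^3 + 57*s^2 + 18*s + 9)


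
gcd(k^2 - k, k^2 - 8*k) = k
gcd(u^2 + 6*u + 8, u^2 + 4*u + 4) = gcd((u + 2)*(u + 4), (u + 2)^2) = u + 2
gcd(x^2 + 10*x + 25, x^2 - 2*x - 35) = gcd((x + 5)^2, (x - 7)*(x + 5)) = x + 5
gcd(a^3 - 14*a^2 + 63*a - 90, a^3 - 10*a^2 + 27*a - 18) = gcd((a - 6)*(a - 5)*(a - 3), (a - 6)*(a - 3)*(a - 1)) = a^2 - 9*a + 18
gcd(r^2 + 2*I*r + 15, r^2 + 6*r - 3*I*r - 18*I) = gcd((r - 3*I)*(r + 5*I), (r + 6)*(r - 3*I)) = r - 3*I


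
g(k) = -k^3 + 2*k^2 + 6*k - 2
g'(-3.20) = -37.52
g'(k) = -3*k^2 + 4*k + 6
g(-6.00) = 250.00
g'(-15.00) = -729.00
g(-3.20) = 32.05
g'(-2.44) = -21.62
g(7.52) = -269.04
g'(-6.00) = -126.00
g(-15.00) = 3733.00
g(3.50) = 0.62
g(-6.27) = 285.50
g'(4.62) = -39.55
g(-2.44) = 9.79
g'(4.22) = -30.55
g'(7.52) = -133.57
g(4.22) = -16.21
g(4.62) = -30.20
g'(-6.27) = -137.02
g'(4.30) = -32.27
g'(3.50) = -16.75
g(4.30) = -18.73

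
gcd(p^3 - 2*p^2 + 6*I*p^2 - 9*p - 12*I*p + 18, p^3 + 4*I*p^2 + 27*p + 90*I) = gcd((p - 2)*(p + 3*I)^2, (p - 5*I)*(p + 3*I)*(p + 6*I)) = p + 3*I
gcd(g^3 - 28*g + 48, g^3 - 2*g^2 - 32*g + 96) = g^2 + 2*g - 24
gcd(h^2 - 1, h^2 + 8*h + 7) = h + 1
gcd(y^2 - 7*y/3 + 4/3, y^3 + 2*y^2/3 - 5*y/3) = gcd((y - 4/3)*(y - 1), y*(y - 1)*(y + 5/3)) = y - 1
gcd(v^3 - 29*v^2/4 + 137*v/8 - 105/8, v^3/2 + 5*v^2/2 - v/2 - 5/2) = 1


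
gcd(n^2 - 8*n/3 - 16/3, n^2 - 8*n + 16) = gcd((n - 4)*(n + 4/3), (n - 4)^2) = n - 4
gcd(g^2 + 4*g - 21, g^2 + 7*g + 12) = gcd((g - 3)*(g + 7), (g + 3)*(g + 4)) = 1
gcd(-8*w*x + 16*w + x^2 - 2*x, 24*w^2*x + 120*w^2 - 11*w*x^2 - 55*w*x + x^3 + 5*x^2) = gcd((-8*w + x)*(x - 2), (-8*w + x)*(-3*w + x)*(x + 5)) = -8*w + x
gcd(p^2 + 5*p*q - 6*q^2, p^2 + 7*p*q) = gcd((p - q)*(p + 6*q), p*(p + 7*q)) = 1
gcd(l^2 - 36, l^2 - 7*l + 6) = l - 6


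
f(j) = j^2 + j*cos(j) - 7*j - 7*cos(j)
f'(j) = -j*sin(j) + 2*j + 7*sin(j) + cos(j) - 7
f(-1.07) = 4.76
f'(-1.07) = -15.74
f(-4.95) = 56.34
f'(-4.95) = -5.05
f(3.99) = -10.02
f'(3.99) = -1.94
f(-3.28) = 43.90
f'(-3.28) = -13.13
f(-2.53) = 31.91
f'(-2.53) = -18.35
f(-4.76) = 55.42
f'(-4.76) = -4.73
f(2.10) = -7.82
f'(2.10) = 0.92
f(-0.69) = -0.62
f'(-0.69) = -12.50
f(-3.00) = 39.90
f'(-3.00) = -15.40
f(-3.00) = 39.90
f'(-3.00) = -15.40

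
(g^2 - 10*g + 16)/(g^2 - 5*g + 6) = (g - 8)/(g - 3)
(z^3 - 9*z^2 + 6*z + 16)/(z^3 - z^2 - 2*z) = (z - 8)/z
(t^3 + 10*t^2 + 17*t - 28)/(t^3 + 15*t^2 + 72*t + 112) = (t - 1)/(t + 4)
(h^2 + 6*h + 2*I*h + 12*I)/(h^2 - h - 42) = (h + 2*I)/(h - 7)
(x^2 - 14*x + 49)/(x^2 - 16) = (x^2 - 14*x + 49)/(x^2 - 16)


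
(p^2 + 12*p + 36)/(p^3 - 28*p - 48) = (p^2 + 12*p + 36)/(p^3 - 28*p - 48)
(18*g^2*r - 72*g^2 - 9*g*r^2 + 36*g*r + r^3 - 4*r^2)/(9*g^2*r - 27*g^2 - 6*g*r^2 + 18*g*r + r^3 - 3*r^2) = (-6*g*r + 24*g + r^2 - 4*r)/(-3*g*r + 9*g + r^2 - 3*r)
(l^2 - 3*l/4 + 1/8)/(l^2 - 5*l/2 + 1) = (l - 1/4)/(l - 2)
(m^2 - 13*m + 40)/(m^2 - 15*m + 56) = (m - 5)/(m - 7)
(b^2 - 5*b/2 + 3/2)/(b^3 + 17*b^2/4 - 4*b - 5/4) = 2*(2*b - 3)/(4*b^2 + 21*b + 5)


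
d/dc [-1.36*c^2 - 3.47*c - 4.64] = -2.72*c - 3.47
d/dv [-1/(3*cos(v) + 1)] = -3*sin(v)/(3*cos(v) + 1)^2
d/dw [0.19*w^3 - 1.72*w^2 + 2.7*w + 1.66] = 0.57*w^2 - 3.44*w + 2.7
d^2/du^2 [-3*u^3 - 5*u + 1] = -18*u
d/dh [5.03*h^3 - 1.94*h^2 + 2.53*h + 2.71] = 15.09*h^2 - 3.88*h + 2.53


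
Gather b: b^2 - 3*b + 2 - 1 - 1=b^2 - 3*b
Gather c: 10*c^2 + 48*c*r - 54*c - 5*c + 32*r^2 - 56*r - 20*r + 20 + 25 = 10*c^2 + c*(48*r - 59) + 32*r^2 - 76*r + 45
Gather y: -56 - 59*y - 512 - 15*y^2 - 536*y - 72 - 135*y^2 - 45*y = -150*y^2 - 640*y - 640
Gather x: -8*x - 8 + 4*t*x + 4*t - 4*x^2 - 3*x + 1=4*t - 4*x^2 + x*(4*t - 11) - 7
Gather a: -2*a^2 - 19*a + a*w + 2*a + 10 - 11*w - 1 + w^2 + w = -2*a^2 + a*(w - 17) + w^2 - 10*w + 9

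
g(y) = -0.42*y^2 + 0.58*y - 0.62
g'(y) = 0.58 - 0.84*y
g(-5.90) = -18.66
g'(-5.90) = 5.54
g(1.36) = -0.61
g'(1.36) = -0.56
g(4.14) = -5.42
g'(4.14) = -2.90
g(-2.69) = -5.22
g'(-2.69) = 2.84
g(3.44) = -3.59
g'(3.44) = -2.31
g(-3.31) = -7.14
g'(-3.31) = 3.36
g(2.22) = -1.40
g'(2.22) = -1.28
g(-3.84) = -9.04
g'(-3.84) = 3.81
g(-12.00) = -68.06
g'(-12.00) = 10.66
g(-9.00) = -39.86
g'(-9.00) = 8.14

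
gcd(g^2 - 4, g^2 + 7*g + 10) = g + 2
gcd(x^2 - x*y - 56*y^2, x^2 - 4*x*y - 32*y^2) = x - 8*y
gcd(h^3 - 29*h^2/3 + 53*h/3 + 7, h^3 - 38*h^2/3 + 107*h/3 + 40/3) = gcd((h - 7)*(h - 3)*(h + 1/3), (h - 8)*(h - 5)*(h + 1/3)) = h + 1/3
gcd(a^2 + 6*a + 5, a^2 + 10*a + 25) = a + 5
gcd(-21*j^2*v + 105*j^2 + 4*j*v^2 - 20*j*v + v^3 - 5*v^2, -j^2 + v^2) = 1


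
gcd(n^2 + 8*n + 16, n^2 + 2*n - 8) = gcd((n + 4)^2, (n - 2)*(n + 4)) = n + 4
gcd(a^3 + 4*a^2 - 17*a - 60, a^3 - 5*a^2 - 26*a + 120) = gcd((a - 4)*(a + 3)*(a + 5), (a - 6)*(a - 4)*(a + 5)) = a^2 + a - 20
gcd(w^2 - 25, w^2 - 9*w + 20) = w - 5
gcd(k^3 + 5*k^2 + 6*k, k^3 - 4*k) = k^2 + 2*k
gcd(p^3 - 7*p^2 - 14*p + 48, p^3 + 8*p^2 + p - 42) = p^2 + p - 6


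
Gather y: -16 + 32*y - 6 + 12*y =44*y - 22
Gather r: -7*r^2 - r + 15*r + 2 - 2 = -7*r^2 + 14*r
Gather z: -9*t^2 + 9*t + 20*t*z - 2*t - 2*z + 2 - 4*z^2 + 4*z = -9*t^2 + 7*t - 4*z^2 + z*(20*t + 2) + 2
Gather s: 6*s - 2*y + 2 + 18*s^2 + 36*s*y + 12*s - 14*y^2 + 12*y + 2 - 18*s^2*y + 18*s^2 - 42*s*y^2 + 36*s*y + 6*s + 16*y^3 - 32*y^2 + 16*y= s^2*(36 - 18*y) + s*(-42*y^2 + 72*y + 24) + 16*y^3 - 46*y^2 + 26*y + 4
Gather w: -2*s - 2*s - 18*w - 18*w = -4*s - 36*w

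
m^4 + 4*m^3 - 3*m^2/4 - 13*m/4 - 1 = (m - 1)*(m + 1/2)^2*(m + 4)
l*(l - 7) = l^2 - 7*l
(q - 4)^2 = q^2 - 8*q + 16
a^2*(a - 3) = a^3 - 3*a^2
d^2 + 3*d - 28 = (d - 4)*(d + 7)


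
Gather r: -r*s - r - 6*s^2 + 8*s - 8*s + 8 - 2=r*(-s - 1) - 6*s^2 + 6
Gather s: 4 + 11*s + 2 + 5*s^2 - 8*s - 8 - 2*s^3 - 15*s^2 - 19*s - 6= -2*s^3 - 10*s^2 - 16*s - 8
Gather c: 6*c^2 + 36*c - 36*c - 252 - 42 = 6*c^2 - 294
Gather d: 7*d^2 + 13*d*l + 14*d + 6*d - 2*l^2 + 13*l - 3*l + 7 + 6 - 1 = 7*d^2 + d*(13*l + 20) - 2*l^2 + 10*l + 12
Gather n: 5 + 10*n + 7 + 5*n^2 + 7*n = 5*n^2 + 17*n + 12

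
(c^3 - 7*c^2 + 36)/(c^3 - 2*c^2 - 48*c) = (-c^3 + 7*c^2 - 36)/(c*(-c^2 + 2*c + 48))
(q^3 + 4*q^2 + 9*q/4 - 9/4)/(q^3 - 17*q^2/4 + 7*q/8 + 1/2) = 2*(2*q^2 + 9*q + 9)/(4*q^2 - 15*q - 4)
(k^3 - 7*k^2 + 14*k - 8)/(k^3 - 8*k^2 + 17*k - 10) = (k - 4)/(k - 5)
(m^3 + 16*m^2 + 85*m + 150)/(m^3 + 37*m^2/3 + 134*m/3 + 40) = 3*(m + 5)/(3*m + 4)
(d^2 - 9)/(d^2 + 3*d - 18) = (d + 3)/(d + 6)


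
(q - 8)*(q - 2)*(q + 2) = q^3 - 8*q^2 - 4*q + 32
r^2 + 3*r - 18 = (r - 3)*(r + 6)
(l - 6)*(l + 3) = l^2 - 3*l - 18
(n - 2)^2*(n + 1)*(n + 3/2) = n^4 - 3*n^3/2 - 9*n^2/2 + 4*n + 6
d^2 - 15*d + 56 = (d - 8)*(d - 7)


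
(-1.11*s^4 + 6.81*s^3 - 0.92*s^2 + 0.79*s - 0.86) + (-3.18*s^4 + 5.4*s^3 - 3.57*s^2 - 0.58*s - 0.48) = -4.29*s^4 + 12.21*s^3 - 4.49*s^2 + 0.21*s - 1.34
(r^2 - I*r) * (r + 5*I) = r^3 + 4*I*r^2 + 5*r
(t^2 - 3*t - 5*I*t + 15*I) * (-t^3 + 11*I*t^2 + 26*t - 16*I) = -t^5 + 3*t^4 + 16*I*t^4 + 81*t^3 - 48*I*t^3 - 243*t^2 - 146*I*t^2 - 80*t + 438*I*t + 240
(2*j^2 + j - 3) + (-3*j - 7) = 2*j^2 - 2*j - 10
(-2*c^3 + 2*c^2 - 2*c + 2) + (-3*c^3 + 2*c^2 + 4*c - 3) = -5*c^3 + 4*c^2 + 2*c - 1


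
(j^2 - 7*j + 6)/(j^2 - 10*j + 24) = (j - 1)/(j - 4)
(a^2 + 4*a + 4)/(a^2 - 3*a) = (a^2 + 4*a + 4)/(a*(a - 3))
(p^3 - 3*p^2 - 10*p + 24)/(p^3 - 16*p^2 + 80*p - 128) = (p^2 + p - 6)/(p^2 - 12*p + 32)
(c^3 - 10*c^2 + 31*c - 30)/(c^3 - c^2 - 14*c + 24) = (c - 5)/(c + 4)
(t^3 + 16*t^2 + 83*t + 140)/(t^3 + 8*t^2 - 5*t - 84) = (t + 5)/(t - 3)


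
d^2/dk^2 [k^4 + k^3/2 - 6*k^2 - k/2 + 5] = 12*k^2 + 3*k - 12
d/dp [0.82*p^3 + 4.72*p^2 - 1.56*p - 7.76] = 2.46*p^2 + 9.44*p - 1.56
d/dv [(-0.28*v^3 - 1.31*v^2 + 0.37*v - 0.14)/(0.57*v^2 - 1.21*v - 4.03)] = (-0.1596*v^4 + 0.6776*v^3 + 4.7594*v^2 + 10.7182*v - 1.6605)/(0.3249*v^4 - 1.3794*v^3 - 3.1301*v^2 + 9.7526*v + 16.2409)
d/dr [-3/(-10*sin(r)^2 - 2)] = -30*sin(2*r)/(5*cos(2*r) - 7)^2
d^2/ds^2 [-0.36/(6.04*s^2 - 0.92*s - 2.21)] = (-26.266752*s^2 + 4.000896*s + 0.36*(12.08*s - 0.92)*(24.16*s - 1.84) + 9.610848)/(-6.04*s^2 + 0.92*s + 2.21)^3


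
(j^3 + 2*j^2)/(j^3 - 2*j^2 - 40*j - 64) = j^2/(j^2 - 4*j - 32)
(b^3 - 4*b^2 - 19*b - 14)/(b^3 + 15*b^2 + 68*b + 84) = (b^2 - 6*b - 7)/(b^2 + 13*b + 42)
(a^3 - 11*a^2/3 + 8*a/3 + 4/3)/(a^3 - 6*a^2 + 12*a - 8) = (a + 1/3)/(a - 2)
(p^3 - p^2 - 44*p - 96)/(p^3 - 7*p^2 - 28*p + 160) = (p^2 + 7*p + 12)/(p^2 + p - 20)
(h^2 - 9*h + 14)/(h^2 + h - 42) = (h^2 - 9*h + 14)/(h^2 + h - 42)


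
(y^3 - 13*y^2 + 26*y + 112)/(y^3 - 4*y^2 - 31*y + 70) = (y^2 - 6*y - 16)/(y^2 + 3*y - 10)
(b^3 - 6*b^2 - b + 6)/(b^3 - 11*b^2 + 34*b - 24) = (b + 1)/(b - 4)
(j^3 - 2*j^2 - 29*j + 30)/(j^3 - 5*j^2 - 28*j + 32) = (j^2 - j - 30)/(j^2 - 4*j - 32)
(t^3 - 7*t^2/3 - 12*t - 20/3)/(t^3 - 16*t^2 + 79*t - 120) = (3*t^2 + 8*t + 4)/(3*(t^2 - 11*t + 24))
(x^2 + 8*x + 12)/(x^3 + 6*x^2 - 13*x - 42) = (x + 6)/(x^2 + 4*x - 21)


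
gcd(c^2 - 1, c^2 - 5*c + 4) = c - 1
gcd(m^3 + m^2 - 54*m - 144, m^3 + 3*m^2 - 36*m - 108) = m^2 + 9*m + 18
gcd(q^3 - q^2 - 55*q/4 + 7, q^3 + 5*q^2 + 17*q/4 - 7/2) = q^2 + 3*q - 7/4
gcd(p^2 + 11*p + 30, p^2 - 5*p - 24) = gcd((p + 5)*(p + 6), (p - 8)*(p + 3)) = 1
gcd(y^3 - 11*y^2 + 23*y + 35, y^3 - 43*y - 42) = y^2 - 6*y - 7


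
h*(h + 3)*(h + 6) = h^3 + 9*h^2 + 18*h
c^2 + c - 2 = (c - 1)*(c + 2)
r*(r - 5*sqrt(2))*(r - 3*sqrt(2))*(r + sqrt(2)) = r^4 - 7*sqrt(2)*r^3 + 14*r^2 + 30*sqrt(2)*r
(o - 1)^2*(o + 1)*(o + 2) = o^4 + o^3 - 3*o^2 - o + 2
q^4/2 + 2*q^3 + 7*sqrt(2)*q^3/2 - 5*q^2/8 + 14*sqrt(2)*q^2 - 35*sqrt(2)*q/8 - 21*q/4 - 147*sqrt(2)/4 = (q/2 + 1)*(q - 3/2)*(q + 7/2)*(q + 7*sqrt(2))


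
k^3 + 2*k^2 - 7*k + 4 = (k - 1)^2*(k + 4)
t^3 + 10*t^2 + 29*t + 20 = (t + 1)*(t + 4)*(t + 5)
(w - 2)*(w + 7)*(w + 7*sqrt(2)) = w^3 + 5*w^2 + 7*sqrt(2)*w^2 - 14*w + 35*sqrt(2)*w - 98*sqrt(2)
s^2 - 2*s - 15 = (s - 5)*(s + 3)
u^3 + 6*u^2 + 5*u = u*(u + 1)*(u + 5)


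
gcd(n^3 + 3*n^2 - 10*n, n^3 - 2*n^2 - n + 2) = n - 2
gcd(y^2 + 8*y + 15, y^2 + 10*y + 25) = y + 5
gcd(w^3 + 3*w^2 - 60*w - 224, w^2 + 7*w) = w + 7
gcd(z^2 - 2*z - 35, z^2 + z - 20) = z + 5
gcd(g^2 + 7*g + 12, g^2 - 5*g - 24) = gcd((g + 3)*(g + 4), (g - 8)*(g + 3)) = g + 3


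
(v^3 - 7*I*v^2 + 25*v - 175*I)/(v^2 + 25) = v - 7*I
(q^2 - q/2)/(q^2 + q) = (q - 1/2)/(q + 1)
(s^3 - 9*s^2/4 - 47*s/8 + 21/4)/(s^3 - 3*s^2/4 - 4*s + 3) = (s - 7/2)/(s - 2)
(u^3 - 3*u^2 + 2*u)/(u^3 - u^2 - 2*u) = (u - 1)/(u + 1)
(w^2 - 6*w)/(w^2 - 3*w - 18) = w/(w + 3)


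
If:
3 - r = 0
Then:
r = 3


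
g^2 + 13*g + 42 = (g + 6)*(g + 7)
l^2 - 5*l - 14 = (l - 7)*(l + 2)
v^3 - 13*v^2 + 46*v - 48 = (v - 8)*(v - 3)*(v - 2)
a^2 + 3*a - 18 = (a - 3)*(a + 6)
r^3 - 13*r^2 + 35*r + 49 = (r - 7)^2*(r + 1)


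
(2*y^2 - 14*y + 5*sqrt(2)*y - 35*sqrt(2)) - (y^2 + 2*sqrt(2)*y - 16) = y^2 - 14*y + 3*sqrt(2)*y - 35*sqrt(2) + 16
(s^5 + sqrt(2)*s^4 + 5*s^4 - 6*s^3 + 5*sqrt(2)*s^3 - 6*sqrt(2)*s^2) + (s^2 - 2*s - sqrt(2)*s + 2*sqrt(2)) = s^5 + sqrt(2)*s^4 + 5*s^4 - 6*s^3 + 5*sqrt(2)*s^3 - 6*sqrt(2)*s^2 + s^2 - 2*s - sqrt(2)*s + 2*sqrt(2)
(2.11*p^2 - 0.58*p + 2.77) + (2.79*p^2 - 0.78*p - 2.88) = 4.9*p^2 - 1.36*p - 0.11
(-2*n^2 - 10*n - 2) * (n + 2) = -2*n^3 - 14*n^2 - 22*n - 4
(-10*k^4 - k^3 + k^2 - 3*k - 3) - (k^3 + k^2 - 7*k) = -10*k^4 - 2*k^3 + 4*k - 3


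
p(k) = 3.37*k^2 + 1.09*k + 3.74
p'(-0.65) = -3.29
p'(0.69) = 5.74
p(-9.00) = 266.90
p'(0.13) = 1.97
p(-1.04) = 6.25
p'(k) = 6.74*k + 1.09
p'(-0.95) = -5.31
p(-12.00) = 475.94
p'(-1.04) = -5.92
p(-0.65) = 4.46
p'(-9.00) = -59.57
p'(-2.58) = -16.30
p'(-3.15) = -20.14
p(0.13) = 3.94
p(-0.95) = 5.75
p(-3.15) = 33.75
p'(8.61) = 59.12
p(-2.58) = 23.36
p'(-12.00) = -79.79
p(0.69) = 6.10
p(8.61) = 262.95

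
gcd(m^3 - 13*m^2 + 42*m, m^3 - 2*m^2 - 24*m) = m^2 - 6*m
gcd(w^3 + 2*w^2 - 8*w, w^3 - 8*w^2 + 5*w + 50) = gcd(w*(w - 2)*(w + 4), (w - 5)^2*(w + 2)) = 1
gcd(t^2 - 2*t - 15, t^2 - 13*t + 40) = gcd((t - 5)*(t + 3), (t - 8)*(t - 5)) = t - 5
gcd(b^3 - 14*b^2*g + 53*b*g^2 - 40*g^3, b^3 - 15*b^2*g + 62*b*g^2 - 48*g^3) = b^2 - 9*b*g + 8*g^2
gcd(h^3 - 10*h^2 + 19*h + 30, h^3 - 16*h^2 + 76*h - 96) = h - 6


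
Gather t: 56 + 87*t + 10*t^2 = 10*t^2 + 87*t + 56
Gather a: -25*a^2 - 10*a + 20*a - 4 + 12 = -25*a^2 + 10*a + 8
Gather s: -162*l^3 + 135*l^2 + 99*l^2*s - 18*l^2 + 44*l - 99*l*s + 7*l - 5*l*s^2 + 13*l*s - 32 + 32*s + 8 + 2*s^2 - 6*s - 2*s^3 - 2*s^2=-162*l^3 + 117*l^2 - 5*l*s^2 + 51*l - 2*s^3 + s*(99*l^2 - 86*l + 26) - 24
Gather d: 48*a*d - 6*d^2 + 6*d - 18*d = -6*d^2 + d*(48*a - 12)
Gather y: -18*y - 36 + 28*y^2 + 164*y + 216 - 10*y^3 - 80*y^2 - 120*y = -10*y^3 - 52*y^2 + 26*y + 180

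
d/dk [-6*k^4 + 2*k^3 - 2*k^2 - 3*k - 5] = -24*k^3 + 6*k^2 - 4*k - 3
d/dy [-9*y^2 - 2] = -18*y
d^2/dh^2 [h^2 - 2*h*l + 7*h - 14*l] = 2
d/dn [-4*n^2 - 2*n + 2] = -8*n - 2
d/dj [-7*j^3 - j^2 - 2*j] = -21*j^2 - 2*j - 2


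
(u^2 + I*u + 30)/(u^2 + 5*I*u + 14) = (u^2 + I*u + 30)/(u^2 + 5*I*u + 14)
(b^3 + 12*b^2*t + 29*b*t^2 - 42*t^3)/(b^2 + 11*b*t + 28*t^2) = (b^2 + 5*b*t - 6*t^2)/(b + 4*t)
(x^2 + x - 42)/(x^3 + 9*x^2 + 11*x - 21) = (x - 6)/(x^2 + 2*x - 3)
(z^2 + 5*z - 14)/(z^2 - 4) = (z + 7)/(z + 2)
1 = 1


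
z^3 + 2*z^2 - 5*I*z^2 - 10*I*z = z*(z + 2)*(z - 5*I)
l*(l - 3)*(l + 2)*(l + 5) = l^4 + 4*l^3 - 11*l^2 - 30*l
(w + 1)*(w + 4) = w^2 + 5*w + 4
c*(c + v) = c^2 + c*v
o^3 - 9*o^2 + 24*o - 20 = (o - 5)*(o - 2)^2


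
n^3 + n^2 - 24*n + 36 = (n - 3)*(n - 2)*(n + 6)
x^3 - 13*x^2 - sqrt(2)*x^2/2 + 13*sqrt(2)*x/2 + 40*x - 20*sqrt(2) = (x - 8)*(x - 5)*(x - sqrt(2)/2)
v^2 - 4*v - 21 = (v - 7)*(v + 3)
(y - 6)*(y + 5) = y^2 - y - 30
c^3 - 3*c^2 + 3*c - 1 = (c - 1)^3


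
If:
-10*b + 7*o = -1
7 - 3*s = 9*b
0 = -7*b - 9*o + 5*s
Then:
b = 68/183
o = 71/183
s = 223/183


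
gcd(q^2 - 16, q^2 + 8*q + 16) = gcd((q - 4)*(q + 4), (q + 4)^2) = q + 4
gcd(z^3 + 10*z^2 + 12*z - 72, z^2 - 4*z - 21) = 1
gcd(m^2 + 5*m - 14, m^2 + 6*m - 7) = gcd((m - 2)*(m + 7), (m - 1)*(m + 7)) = m + 7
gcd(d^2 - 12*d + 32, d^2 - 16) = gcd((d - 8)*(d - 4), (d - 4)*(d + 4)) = d - 4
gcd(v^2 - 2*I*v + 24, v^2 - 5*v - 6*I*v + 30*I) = v - 6*I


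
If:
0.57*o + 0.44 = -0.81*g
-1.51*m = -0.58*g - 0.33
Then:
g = -0.703703703703704*o - 0.54320987654321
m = 0.00989289510260813 - 0.270296786853078*o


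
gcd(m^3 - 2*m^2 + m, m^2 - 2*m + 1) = m^2 - 2*m + 1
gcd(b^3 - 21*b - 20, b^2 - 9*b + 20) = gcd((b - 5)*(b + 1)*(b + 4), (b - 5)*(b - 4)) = b - 5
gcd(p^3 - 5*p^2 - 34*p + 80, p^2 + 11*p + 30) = p + 5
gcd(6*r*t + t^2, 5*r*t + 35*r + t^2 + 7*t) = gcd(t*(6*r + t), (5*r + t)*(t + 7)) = 1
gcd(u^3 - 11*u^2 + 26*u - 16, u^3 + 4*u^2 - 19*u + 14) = u^2 - 3*u + 2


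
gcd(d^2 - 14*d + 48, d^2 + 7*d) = 1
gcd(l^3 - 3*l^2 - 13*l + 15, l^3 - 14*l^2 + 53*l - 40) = l^2 - 6*l + 5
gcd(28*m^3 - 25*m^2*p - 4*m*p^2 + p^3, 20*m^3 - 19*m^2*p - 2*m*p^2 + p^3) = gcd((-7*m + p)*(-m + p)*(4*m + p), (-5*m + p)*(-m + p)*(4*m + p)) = -4*m^2 + 3*m*p + p^2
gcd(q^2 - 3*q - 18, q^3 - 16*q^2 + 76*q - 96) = q - 6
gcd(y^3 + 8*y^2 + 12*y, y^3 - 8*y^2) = y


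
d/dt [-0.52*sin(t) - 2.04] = -0.52*cos(t)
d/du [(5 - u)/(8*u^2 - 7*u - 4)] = (-8*u^2 + 7*u + (u - 5)*(16*u - 7) + 4)/(-8*u^2 + 7*u + 4)^2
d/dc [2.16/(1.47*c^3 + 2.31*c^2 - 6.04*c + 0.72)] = (-9.5256*c^2 - 9.9792*c + 13.0464)/(1.47*c^3 + 2.31*c^2 - 6.04*c + 0.72)^2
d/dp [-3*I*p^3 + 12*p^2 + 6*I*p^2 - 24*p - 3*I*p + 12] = -9*I*p^2 + 12*p*(2 + I) - 24 - 3*I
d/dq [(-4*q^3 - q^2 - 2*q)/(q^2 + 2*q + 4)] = 4*(-q^4 - 4*q^3 - 12*q^2 - 2*q - 2)/(q^4 + 4*q^3 + 12*q^2 + 16*q + 16)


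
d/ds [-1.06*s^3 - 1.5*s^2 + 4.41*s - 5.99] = -3.18*s^2 - 3.0*s + 4.41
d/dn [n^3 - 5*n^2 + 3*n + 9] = 3*n^2 - 10*n + 3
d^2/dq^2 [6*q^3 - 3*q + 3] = 36*q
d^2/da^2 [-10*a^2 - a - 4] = -20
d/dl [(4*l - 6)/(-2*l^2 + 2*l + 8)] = (-2*l^2 + 2*l + (2*l - 3)*(2*l - 1) + 8)/(-l^2 + l + 4)^2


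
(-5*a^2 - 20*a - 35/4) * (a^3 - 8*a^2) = -5*a^5 + 20*a^4 + 605*a^3/4 + 70*a^2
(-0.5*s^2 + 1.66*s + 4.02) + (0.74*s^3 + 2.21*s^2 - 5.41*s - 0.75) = 0.74*s^3 + 1.71*s^2 - 3.75*s + 3.27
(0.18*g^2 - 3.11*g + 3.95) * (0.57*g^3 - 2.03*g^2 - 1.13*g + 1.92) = 0.1026*g^5 - 2.1381*g^4 + 8.3614*g^3 - 4.1586*g^2 - 10.4347*g + 7.584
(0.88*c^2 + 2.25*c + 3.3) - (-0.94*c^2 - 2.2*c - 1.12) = 1.82*c^2 + 4.45*c + 4.42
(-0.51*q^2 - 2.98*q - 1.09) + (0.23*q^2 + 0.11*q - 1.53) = -0.28*q^2 - 2.87*q - 2.62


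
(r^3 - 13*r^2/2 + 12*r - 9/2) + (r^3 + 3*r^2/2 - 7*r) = 2*r^3 - 5*r^2 + 5*r - 9/2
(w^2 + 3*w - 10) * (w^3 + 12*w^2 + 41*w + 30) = w^5 + 15*w^4 + 67*w^3 + 33*w^2 - 320*w - 300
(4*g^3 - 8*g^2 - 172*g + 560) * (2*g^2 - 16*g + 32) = 8*g^5 - 80*g^4 - 88*g^3 + 3616*g^2 - 14464*g + 17920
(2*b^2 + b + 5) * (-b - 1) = -2*b^3 - 3*b^2 - 6*b - 5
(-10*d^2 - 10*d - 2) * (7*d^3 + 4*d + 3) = -70*d^5 - 70*d^4 - 54*d^3 - 70*d^2 - 38*d - 6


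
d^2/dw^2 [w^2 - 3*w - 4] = 2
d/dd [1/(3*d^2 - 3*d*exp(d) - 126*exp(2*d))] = (d*exp(d) - 2*d + 84*exp(2*d) + exp(d))/(3*(-d^2 + d*exp(d) + 42*exp(2*d))^2)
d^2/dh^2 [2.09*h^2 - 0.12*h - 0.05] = 4.18000000000000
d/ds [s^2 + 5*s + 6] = 2*s + 5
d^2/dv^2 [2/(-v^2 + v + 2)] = 4*(-v^2 + v + (2*v - 1)^2 + 2)/(-v^2 + v + 2)^3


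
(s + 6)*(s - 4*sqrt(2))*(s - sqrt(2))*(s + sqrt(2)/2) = s^4 - 9*sqrt(2)*s^3/2 + 6*s^3 - 27*sqrt(2)*s^2 + 3*s^2 + 4*sqrt(2)*s + 18*s + 24*sqrt(2)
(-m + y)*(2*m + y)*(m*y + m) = -2*m^3*y - 2*m^3 + m^2*y^2 + m^2*y + m*y^3 + m*y^2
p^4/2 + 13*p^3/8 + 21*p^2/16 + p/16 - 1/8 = (p/2 + 1/4)*(p - 1/4)*(p + 1)*(p + 2)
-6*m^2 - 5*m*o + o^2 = (-6*m + o)*(m + o)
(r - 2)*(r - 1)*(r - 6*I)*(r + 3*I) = r^4 - 3*r^3 - 3*I*r^3 + 20*r^2 + 9*I*r^2 - 54*r - 6*I*r + 36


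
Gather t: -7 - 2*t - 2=-2*t - 9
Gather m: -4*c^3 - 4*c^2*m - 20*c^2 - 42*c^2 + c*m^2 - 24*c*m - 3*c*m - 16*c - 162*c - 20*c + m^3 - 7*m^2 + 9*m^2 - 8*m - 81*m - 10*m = -4*c^3 - 62*c^2 - 198*c + m^3 + m^2*(c + 2) + m*(-4*c^2 - 27*c - 99)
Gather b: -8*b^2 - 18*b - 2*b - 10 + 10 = -8*b^2 - 20*b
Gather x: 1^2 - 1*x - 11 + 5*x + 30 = 4*x + 20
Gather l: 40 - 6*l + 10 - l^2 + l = -l^2 - 5*l + 50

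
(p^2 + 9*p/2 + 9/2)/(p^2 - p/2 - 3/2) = (2*p^2 + 9*p + 9)/(2*p^2 - p - 3)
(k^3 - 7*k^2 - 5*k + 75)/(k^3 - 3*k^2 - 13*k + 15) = (k - 5)/(k - 1)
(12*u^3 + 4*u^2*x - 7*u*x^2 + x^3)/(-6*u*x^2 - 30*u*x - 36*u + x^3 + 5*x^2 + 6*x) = (-2*u^2 - u*x + x^2)/(x^2 + 5*x + 6)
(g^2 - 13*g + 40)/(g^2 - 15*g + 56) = (g - 5)/(g - 7)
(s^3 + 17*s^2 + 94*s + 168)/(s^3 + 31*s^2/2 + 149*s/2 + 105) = 2*(s + 4)/(2*s + 5)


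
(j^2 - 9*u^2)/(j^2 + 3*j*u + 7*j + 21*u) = (j - 3*u)/(j + 7)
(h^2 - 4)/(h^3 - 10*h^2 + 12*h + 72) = (h - 2)/(h^2 - 12*h + 36)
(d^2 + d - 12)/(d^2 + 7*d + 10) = (d^2 + d - 12)/(d^2 + 7*d + 10)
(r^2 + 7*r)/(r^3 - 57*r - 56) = r/(r^2 - 7*r - 8)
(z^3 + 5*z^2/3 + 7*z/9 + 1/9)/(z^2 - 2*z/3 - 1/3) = (3*z^2 + 4*z + 1)/(3*(z - 1))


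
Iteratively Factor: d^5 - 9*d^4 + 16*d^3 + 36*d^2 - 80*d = (d)*(d^4 - 9*d^3 + 16*d^2 + 36*d - 80) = d*(d - 5)*(d^3 - 4*d^2 - 4*d + 16) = d*(d - 5)*(d - 2)*(d^2 - 2*d - 8) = d*(d - 5)*(d - 4)*(d - 2)*(d + 2)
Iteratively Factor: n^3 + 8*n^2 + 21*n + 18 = (n + 3)*(n^2 + 5*n + 6) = (n + 3)^2*(n + 2)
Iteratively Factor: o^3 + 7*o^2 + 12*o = (o + 4)*(o^2 + 3*o) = o*(o + 4)*(o + 3)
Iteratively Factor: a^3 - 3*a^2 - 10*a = (a)*(a^2 - 3*a - 10) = a*(a - 5)*(a + 2)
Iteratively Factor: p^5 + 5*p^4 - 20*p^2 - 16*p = (p + 4)*(p^4 + p^3 - 4*p^2 - 4*p) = (p + 1)*(p + 4)*(p^3 - 4*p) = (p + 1)*(p + 2)*(p + 4)*(p^2 - 2*p) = p*(p + 1)*(p + 2)*(p + 4)*(p - 2)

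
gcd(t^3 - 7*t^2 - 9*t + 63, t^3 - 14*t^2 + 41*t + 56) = t - 7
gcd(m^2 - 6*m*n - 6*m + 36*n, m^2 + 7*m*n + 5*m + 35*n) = 1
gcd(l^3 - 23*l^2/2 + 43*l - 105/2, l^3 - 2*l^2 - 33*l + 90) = l^2 - 8*l + 15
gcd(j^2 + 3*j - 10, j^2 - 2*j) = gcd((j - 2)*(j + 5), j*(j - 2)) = j - 2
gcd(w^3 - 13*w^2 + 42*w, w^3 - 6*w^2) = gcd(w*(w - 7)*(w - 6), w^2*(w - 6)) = w^2 - 6*w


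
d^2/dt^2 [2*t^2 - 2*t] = 4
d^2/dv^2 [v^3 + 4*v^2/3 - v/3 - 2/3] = 6*v + 8/3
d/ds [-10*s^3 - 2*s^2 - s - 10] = -30*s^2 - 4*s - 1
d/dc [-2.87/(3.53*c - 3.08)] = 10.1311/(3.53*c - 3.08)^2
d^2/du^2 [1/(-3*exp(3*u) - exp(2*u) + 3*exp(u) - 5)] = (-2*(9*exp(2*u) + 2*exp(u) - 3)^2*exp(u) + (27*exp(2*u) + 4*exp(u) - 3)*(3*exp(3*u) + exp(2*u) - 3*exp(u) + 5))*exp(u)/(3*exp(3*u) + exp(2*u) - 3*exp(u) + 5)^3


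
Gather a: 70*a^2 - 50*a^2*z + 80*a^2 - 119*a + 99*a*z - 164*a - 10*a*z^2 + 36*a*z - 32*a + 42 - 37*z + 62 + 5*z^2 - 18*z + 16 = a^2*(150 - 50*z) + a*(-10*z^2 + 135*z - 315) + 5*z^2 - 55*z + 120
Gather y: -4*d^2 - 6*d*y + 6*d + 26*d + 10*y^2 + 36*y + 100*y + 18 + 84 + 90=-4*d^2 + 32*d + 10*y^2 + y*(136 - 6*d) + 192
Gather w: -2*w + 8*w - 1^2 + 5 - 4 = 6*w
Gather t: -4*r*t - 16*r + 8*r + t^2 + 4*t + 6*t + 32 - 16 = -8*r + t^2 + t*(10 - 4*r) + 16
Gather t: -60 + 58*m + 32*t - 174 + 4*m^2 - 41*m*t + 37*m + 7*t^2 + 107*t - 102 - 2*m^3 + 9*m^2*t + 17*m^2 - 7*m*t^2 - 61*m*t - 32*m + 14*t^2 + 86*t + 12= -2*m^3 + 21*m^2 + 63*m + t^2*(21 - 7*m) + t*(9*m^2 - 102*m + 225) - 324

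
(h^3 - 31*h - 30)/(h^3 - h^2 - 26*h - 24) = (h + 5)/(h + 4)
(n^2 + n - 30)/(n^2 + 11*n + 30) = (n - 5)/(n + 5)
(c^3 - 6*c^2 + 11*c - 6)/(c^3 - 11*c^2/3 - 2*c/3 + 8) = 3*(c - 1)/(3*c + 4)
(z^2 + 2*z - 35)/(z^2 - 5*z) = (z + 7)/z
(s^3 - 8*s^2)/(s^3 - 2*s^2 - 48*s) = s/(s + 6)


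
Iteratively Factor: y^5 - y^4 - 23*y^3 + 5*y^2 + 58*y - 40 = (y - 5)*(y^4 + 4*y^3 - 3*y^2 - 10*y + 8) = (y - 5)*(y - 1)*(y^3 + 5*y^2 + 2*y - 8) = (y - 5)*(y - 1)*(y + 2)*(y^2 + 3*y - 4) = (y - 5)*(y - 1)^2*(y + 2)*(y + 4)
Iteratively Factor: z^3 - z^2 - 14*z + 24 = (z + 4)*(z^2 - 5*z + 6) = (z - 2)*(z + 4)*(z - 3)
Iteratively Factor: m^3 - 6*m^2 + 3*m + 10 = (m + 1)*(m^2 - 7*m + 10) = (m - 5)*(m + 1)*(m - 2)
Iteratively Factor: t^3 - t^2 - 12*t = (t + 3)*(t^2 - 4*t) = t*(t + 3)*(t - 4)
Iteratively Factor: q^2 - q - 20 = (q + 4)*(q - 5)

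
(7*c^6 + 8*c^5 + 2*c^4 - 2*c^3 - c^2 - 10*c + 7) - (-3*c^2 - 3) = 7*c^6 + 8*c^5 + 2*c^4 - 2*c^3 + 2*c^2 - 10*c + 10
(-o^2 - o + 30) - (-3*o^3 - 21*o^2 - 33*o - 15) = 3*o^3 + 20*o^2 + 32*o + 45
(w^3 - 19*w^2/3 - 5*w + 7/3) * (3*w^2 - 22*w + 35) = 3*w^5 - 41*w^4 + 478*w^3/3 - 314*w^2/3 - 679*w/3 + 245/3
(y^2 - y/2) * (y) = y^3 - y^2/2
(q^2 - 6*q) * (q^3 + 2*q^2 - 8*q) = q^5 - 4*q^4 - 20*q^3 + 48*q^2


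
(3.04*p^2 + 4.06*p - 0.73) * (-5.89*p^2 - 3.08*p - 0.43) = -17.9056*p^4 - 33.2766*p^3 - 9.5123*p^2 + 0.5026*p + 0.3139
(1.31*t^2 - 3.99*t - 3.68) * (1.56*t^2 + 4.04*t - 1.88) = 2.0436*t^4 - 0.931999999999999*t^3 - 24.3232*t^2 - 7.366*t + 6.9184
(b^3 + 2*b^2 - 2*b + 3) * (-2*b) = -2*b^4 - 4*b^3 + 4*b^2 - 6*b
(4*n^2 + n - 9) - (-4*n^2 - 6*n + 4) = 8*n^2 + 7*n - 13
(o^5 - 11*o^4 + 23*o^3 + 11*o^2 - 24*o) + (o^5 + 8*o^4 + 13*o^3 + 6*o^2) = 2*o^5 - 3*o^4 + 36*o^3 + 17*o^2 - 24*o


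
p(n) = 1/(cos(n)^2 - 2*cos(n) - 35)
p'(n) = (2*sin(n)*cos(n) - 2*sin(n))/(cos(n)^2 - 2*cos(n) - 35)^2 = 2*(cos(n) - 1)*sin(n)/(sin(n)^2 + 2*cos(n) + 34)^2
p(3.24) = -0.03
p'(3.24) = 0.00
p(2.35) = -0.03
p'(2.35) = -0.00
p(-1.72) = -0.03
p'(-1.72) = 0.00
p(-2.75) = -0.03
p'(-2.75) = 0.00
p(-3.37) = -0.03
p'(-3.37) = -0.00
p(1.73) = -0.03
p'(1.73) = -0.00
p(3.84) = -0.03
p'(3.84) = 0.00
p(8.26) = -0.03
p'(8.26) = -0.00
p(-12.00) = -0.03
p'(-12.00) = 0.00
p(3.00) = -0.03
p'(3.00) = 0.00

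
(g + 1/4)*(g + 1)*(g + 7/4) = g^3 + 3*g^2 + 39*g/16 + 7/16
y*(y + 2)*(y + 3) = y^3 + 5*y^2 + 6*y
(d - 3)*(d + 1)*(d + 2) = d^3 - 7*d - 6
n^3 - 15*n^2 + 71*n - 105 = (n - 7)*(n - 5)*(n - 3)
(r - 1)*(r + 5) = r^2 + 4*r - 5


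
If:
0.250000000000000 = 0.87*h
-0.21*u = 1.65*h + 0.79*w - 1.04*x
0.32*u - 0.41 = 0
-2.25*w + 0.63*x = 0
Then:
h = 0.29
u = 1.28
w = 0.25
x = 0.91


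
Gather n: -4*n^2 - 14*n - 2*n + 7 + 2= -4*n^2 - 16*n + 9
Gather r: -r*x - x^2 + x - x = -r*x - x^2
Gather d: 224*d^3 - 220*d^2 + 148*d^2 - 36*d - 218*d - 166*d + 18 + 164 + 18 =224*d^3 - 72*d^2 - 420*d + 200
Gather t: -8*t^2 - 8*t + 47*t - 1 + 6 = -8*t^2 + 39*t + 5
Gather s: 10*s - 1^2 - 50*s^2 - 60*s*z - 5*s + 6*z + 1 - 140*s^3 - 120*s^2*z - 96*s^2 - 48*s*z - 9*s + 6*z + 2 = -140*s^3 + s^2*(-120*z - 146) + s*(-108*z - 4) + 12*z + 2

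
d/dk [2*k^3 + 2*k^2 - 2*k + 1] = 6*k^2 + 4*k - 2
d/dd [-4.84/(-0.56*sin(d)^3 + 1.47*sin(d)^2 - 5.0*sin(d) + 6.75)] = (-8.1312*sin(d)^2 + 14.2296*sin(d) - 24.2)*cos(d)/(0.56*sin(d)^3 - 1.47*sin(d)^2 + 5.0*sin(d) - 6.75)^2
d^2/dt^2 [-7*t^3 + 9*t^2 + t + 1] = 18 - 42*t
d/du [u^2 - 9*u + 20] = 2*u - 9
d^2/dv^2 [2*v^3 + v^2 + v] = 12*v + 2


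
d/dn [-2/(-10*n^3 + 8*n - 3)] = 4*(4 - 15*n^2)/(10*n^3 - 8*n + 3)^2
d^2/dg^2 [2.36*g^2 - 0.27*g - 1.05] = 4.72000000000000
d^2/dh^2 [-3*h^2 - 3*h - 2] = -6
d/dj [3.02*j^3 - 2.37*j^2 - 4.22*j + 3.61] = 9.06*j^2 - 4.74*j - 4.22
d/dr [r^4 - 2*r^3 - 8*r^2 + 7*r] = 4*r^3 - 6*r^2 - 16*r + 7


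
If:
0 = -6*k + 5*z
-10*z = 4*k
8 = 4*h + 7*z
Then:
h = 2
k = 0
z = 0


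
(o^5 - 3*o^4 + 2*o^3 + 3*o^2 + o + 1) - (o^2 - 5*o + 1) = o^5 - 3*o^4 + 2*o^3 + 2*o^2 + 6*o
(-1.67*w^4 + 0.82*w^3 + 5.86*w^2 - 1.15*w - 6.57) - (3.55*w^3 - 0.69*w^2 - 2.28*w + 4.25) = -1.67*w^4 - 2.73*w^3 + 6.55*w^2 + 1.13*w - 10.82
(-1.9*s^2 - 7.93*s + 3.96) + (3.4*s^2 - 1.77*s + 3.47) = 1.5*s^2 - 9.7*s + 7.43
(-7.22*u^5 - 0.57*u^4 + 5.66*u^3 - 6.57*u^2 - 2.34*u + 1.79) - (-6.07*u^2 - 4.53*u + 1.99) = -7.22*u^5 - 0.57*u^4 + 5.66*u^3 - 0.5*u^2 + 2.19*u - 0.2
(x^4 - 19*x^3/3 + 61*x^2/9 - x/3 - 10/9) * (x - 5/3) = x^5 - 8*x^4 + 52*x^3/3 - 314*x^2/27 - 5*x/9 + 50/27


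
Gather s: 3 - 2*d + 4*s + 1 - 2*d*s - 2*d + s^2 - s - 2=-4*d + s^2 + s*(3 - 2*d) + 2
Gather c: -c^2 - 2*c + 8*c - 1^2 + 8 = -c^2 + 6*c + 7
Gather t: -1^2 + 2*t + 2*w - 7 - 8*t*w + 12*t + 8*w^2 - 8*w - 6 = t*(14 - 8*w) + 8*w^2 - 6*w - 14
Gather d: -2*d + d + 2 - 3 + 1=-d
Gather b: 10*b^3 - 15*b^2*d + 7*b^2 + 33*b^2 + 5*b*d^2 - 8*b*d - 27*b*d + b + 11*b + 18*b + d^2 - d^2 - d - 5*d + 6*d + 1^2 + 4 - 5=10*b^3 + b^2*(40 - 15*d) + b*(5*d^2 - 35*d + 30)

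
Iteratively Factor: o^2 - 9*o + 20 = (o - 4)*(o - 5)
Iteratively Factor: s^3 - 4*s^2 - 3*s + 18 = (s + 2)*(s^2 - 6*s + 9) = (s - 3)*(s + 2)*(s - 3)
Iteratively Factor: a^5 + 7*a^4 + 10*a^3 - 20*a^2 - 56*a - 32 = (a + 1)*(a^4 + 6*a^3 + 4*a^2 - 24*a - 32) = (a - 2)*(a + 1)*(a^3 + 8*a^2 + 20*a + 16) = (a - 2)*(a + 1)*(a + 2)*(a^2 + 6*a + 8) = (a - 2)*(a + 1)*(a + 2)*(a + 4)*(a + 2)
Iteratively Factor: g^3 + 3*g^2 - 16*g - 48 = (g - 4)*(g^2 + 7*g + 12) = (g - 4)*(g + 3)*(g + 4)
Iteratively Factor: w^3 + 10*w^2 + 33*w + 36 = (w + 3)*(w^2 + 7*w + 12) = (w + 3)*(w + 4)*(w + 3)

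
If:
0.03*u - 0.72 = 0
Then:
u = 24.00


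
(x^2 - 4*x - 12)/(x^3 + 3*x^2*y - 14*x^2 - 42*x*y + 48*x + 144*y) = (x + 2)/(x^2 + 3*x*y - 8*x - 24*y)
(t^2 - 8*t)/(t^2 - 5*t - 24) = t/(t + 3)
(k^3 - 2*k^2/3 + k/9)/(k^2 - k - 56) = k*(-9*k^2 + 6*k - 1)/(9*(-k^2 + k + 56))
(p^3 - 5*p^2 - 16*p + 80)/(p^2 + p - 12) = (p^2 - 9*p + 20)/(p - 3)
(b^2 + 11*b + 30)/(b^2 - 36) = (b + 5)/(b - 6)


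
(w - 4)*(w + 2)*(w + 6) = w^3 + 4*w^2 - 20*w - 48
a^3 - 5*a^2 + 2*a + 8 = (a - 4)*(a - 2)*(a + 1)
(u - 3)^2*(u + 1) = u^3 - 5*u^2 + 3*u + 9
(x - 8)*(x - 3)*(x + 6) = x^3 - 5*x^2 - 42*x + 144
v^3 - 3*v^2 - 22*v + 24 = (v - 6)*(v - 1)*(v + 4)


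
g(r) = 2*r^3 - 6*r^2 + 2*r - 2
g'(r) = 6*r^2 - 12*r + 2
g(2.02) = -5.96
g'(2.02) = 2.24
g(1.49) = -5.72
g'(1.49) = -2.56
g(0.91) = -3.64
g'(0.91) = -3.95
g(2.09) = -5.77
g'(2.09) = 3.13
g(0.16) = -1.83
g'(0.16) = 0.23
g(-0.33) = -3.39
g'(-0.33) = 6.61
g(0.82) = -3.29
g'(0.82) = -3.81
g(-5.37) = -495.47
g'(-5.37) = 239.46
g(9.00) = 988.00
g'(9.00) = 380.00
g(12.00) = 2614.00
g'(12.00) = 722.00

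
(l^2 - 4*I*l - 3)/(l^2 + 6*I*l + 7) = (l - 3*I)/(l + 7*I)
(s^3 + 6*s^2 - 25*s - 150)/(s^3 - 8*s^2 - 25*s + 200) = (s + 6)/(s - 8)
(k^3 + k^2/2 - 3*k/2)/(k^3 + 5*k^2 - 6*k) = (k + 3/2)/(k + 6)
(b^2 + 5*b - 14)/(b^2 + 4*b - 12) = (b + 7)/(b + 6)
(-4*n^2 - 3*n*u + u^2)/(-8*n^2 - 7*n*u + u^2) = (-4*n + u)/(-8*n + u)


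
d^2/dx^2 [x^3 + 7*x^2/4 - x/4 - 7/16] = 6*x + 7/2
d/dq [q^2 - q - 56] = 2*q - 1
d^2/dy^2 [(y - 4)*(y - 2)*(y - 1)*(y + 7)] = 12*y^2 - 70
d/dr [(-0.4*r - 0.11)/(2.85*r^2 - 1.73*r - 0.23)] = (1.14*r^2 + 0.627*r - 0.0983)/(8.1225*r^4 - 9.861*r^3 + 1.6819*r^2 + 0.7958*r + 0.0529)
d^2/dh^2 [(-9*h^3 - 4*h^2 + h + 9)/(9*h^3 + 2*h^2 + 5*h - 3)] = 4*(-81*h^6 + 729*h^5 + 1755*h^4 + 130*h^3 + 909*h^2 + 387*h + 129)/(729*h^9 + 486*h^8 + 1323*h^7 - 181*h^6 + 411*h^5 - 696*h^4 + 188*h^3 - 171*h^2 + 135*h - 27)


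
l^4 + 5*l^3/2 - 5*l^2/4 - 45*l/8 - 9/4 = (l - 3/2)*(l + 1/2)*(l + 3/2)*(l + 2)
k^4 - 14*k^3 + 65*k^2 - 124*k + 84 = (k - 7)*(k - 3)*(k - 2)^2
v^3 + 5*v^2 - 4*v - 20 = (v - 2)*(v + 2)*(v + 5)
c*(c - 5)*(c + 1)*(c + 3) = c^4 - c^3 - 17*c^2 - 15*c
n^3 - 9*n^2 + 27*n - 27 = (n - 3)^3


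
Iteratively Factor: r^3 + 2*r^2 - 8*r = (r)*(r^2 + 2*r - 8) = r*(r - 2)*(r + 4)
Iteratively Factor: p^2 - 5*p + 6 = (p - 2)*(p - 3)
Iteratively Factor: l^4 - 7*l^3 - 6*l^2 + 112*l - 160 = (l - 5)*(l^3 - 2*l^2 - 16*l + 32) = (l - 5)*(l + 4)*(l^2 - 6*l + 8) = (l - 5)*(l - 2)*(l + 4)*(l - 4)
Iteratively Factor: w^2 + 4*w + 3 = (w + 1)*(w + 3)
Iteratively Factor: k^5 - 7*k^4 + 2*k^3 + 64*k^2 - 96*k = (k)*(k^4 - 7*k^3 + 2*k^2 + 64*k - 96) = k*(k + 3)*(k^3 - 10*k^2 + 32*k - 32) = k*(k - 4)*(k + 3)*(k^2 - 6*k + 8) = k*(k - 4)^2*(k + 3)*(k - 2)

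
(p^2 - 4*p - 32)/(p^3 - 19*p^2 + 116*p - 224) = (p + 4)/(p^2 - 11*p + 28)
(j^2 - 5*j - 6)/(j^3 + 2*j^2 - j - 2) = (j - 6)/(j^2 + j - 2)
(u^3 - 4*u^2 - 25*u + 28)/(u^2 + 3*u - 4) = u - 7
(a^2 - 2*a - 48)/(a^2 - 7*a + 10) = (a^2 - 2*a - 48)/(a^2 - 7*a + 10)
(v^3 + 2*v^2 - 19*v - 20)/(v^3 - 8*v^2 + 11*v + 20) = (v + 5)/(v - 5)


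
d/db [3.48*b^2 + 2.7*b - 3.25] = 6.96*b + 2.7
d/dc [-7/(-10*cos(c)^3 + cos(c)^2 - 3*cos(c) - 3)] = 7*(30*cos(c)^2 - 2*cos(c) + 3)*sin(c)/(10*cos(c)^3 - cos(c)^2 + 3*cos(c) + 3)^2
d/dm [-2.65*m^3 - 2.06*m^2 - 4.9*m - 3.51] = -7.95*m^2 - 4.12*m - 4.9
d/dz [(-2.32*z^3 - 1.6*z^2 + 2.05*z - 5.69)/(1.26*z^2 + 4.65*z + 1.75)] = (-2.9232*z^4 - 21.576*z^3 - 22.203*z^2 + 8.7388*z + 30.046)/(1.5876*z^4 + 11.718*z^3 + 26.0325*z^2 + 16.275*z + 3.0625)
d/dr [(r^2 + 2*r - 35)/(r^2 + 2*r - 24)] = 22*(r + 1)/(r^2 + 2*r - 24)^2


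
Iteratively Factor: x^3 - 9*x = (x)*(x^2 - 9) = x*(x - 3)*(x + 3)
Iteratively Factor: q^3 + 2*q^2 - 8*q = (q - 2)*(q^2 + 4*q) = (q - 2)*(q + 4)*(q)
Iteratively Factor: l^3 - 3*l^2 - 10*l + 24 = (l - 4)*(l^2 + l - 6) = (l - 4)*(l - 2)*(l + 3)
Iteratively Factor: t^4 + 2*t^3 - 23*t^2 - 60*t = (t + 4)*(t^3 - 2*t^2 - 15*t) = (t - 5)*(t + 4)*(t^2 + 3*t) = t*(t - 5)*(t + 4)*(t + 3)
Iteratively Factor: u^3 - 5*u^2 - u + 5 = (u - 1)*(u^2 - 4*u - 5) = (u - 1)*(u + 1)*(u - 5)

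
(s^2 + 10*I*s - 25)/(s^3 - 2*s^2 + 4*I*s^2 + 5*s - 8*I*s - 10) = (s + 5*I)/(s^2 - s*(2 + I) + 2*I)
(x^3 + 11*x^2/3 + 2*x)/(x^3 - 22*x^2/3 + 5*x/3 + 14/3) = x*(x + 3)/(x^2 - 8*x + 7)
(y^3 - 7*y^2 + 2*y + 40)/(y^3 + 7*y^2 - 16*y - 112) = (y^2 - 3*y - 10)/(y^2 + 11*y + 28)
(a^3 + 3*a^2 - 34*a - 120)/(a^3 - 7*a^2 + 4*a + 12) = (a^2 + 9*a + 20)/(a^2 - a - 2)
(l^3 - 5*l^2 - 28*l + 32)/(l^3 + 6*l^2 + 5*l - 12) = (l - 8)/(l + 3)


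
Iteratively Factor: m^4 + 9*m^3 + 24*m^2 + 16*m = (m + 4)*(m^3 + 5*m^2 + 4*m) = m*(m + 4)*(m^2 + 5*m + 4) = m*(m + 1)*(m + 4)*(m + 4)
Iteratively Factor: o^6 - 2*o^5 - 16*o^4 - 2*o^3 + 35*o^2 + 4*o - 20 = (o - 1)*(o^5 - o^4 - 17*o^3 - 19*o^2 + 16*o + 20) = (o - 1)*(o + 2)*(o^4 - 3*o^3 - 11*o^2 + 3*o + 10) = (o - 1)^2*(o + 2)*(o^3 - 2*o^2 - 13*o - 10) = (o - 1)^2*(o + 2)^2*(o^2 - 4*o - 5) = (o - 1)^2*(o + 1)*(o + 2)^2*(o - 5)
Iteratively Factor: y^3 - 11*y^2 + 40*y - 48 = (y - 3)*(y^2 - 8*y + 16) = (y - 4)*(y - 3)*(y - 4)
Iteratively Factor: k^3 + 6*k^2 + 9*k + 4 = (k + 1)*(k^2 + 5*k + 4) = (k + 1)^2*(k + 4)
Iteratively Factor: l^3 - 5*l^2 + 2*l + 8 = (l - 4)*(l^2 - l - 2) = (l - 4)*(l + 1)*(l - 2)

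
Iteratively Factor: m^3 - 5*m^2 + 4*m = (m - 4)*(m^2 - m) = (m - 4)*(m - 1)*(m)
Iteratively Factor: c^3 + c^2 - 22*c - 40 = (c - 5)*(c^2 + 6*c + 8) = (c - 5)*(c + 4)*(c + 2)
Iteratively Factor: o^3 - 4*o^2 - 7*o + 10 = (o - 5)*(o^2 + o - 2) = (o - 5)*(o + 2)*(o - 1)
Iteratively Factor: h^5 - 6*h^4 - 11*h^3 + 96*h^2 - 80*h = (h + 4)*(h^4 - 10*h^3 + 29*h^2 - 20*h) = (h - 5)*(h + 4)*(h^3 - 5*h^2 + 4*h) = (h - 5)*(h - 1)*(h + 4)*(h^2 - 4*h) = (h - 5)*(h - 4)*(h - 1)*(h + 4)*(h)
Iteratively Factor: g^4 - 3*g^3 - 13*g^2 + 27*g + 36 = (g + 3)*(g^3 - 6*g^2 + 5*g + 12) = (g - 4)*(g + 3)*(g^2 - 2*g - 3) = (g - 4)*(g + 1)*(g + 3)*(g - 3)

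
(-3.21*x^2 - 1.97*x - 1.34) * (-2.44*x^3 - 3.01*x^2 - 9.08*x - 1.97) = 7.8324*x^5 + 14.4689*x^4 + 38.3461*x^3 + 28.2447*x^2 + 16.0481*x + 2.6398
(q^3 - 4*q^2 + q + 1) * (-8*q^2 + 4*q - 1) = -8*q^5 + 36*q^4 - 25*q^3 + 3*q - 1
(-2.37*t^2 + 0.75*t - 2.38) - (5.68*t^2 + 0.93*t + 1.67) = -8.05*t^2 - 0.18*t - 4.05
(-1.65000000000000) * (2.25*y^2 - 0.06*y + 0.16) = -3.7125*y^2 + 0.099*y - 0.264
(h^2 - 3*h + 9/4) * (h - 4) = h^3 - 7*h^2 + 57*h/4 - 9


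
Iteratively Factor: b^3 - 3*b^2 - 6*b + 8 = (b + 2)*(b^2 - 5*b + 4) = (b - 4)*(b + 2)*(b - 1)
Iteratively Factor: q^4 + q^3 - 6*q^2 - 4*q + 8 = (q + 2)*(q^3 - q^2 - 4*q + 4) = (q - 1)*(q + 2)*(q^2 - 4) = (q - 2)*(q - 1)*(q + 2)*(q + 2)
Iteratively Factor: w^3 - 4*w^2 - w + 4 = (w - 1)*(w^2 - 3*w - 4) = (w - 4)*(w - 1)*(w + 1)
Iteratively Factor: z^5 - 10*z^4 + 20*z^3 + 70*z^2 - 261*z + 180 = (z + 3)*(z^4 - 13*z^3 + 59*z^2 - 107*z + 60) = (z - 5)*(z + 3)*(z^3 - 8*z^2 + 19*z - 12) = (z - 5)*(z - 4)*(z + 3)*(z^2 - 4*z + 3) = (z - 5)*(z - 4)*(z - 1)*(z + 3)*(z - 3)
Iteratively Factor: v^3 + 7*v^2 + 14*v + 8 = (v + 2)*(v^2 + 5*v + 4) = (v + 1)*(v + 2)*(v + 4)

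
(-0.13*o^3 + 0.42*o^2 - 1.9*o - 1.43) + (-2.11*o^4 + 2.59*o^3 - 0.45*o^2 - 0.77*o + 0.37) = -2.11*o^4 + 2.46*o^3 - 0.03*o^2 - 2.67*o - 1.06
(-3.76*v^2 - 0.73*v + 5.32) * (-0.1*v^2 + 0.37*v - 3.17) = 0.376*v^4 - 1.3182*v^3 + 11.1171*v^2 + 4.2825*v - 16.8644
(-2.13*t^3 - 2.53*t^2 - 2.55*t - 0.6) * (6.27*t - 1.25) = -13.3551*t^4 - 13.2006*t^3 - 12.826*t^2 - 0.5745*t + 0.75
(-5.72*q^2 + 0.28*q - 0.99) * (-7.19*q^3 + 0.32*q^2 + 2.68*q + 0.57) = 41.1268*q^5 - 3.8436*q^4 - 8.1219*q^3 - 2.8268*q^2 - 2.4936*q - 0.5643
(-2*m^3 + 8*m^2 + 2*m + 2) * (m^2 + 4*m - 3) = -2*m^5 + 40*m^3 - 14*m^2 + 2*m - 6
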